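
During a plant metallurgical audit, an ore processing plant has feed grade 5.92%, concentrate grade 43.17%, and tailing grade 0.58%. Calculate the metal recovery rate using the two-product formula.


91.4311%

Using the two-product formula:
R = 100 * c * (f - t) / (f * (c - t))
Numerator = 100 * 43.17 * (5.92 - 0.58)
= 100 * 43.17 * 5.34
= 23052.78
Denominator = 5.92 * (43.17 - 0.58)
= 5.92 * 42.59
= 252.1328
R = 23052.78 / 252.1328
= 91.4311%


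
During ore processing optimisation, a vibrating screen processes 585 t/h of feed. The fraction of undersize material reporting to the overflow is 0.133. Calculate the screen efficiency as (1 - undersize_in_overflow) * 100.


Screen efficiency = (1 - fraction of undersize in overflow) * 100
= (1 - 0.133) * 100
= 0.867 * 100
= 86.7%

86.7%


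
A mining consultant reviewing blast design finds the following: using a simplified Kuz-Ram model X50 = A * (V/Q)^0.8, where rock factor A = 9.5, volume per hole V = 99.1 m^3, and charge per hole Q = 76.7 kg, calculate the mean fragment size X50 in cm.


Compute V/Q:
V/Q = 99.1 / 76.7 = 1.292046936
Raise to the power 0.8:
(V/Q)^0.8 = 1.292046936^0.8 = 1.227503198
Multiply by A:
X50 = 9.5 * 1.227503198
= 11.6613 cm

11.6613 cm


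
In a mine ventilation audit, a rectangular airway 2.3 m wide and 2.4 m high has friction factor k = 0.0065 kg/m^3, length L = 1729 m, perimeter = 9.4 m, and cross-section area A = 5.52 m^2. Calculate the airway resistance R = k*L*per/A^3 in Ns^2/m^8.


0.6281 Ns^2/m^8

Compute the numerator:
k * L * per = 0.0065 * 1729 * 9.4
= 105.6419
Compute the denominator:
A^3 = 5.52^3 = 168.196608
Resistance:
R = 105.6419 / 168.196608
= 0.6281 Ns^2/m^8


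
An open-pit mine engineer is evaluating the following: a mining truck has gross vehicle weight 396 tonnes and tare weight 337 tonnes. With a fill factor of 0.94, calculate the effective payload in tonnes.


55.46 tonnes

Maximum payload = gross - tare
= 396 - 337 = 59 tonnes
Effective payload = max payload * fill factor
= 59 * 0.94
= 55.46 tonnes


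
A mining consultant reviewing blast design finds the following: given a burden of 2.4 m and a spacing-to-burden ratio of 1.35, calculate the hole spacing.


3.24 m

Spacing = burden * ratio
= 2.4 * 1.35
= 3.24 m


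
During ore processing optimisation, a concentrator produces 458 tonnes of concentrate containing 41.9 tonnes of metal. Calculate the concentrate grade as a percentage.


9.1485%

Grade = (metal in concentrate / concentrate mass) * 100
= (41.9 / 458) * 100
= 0.09148471616 * 100
= 9.1485%


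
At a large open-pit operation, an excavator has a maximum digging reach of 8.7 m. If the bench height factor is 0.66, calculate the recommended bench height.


5.742 m

Bench height = reach * factor
= 8.7 * 0.66
= 5.742 m


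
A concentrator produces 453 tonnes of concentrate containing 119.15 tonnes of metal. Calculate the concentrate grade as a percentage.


26.3024%

Grade = (metal in concentrate / concentrate mass) * 100
= (119.15 / 453) * 100
= 0.2630242826 * 100
= 26.3024%


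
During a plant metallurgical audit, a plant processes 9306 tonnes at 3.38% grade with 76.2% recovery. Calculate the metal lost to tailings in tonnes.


Total metal in feed:
= 9306 * 3.38 / 100 = 314.5428 tonnes
Metal recovered:
= 314.5428 * 76.2 / 100 = 239.6816136 tonnes
Metal lost to tailings:
= 314.5428 - 239.6816136
= 74.8612 tonnes

74.8612 tonnes


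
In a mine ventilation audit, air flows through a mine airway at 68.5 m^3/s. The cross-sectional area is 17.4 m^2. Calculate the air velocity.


Velocity = flow rate / cross-sectional area
= 68.5 / 17.4
= 3.9368 m/s

3.9368 m/s


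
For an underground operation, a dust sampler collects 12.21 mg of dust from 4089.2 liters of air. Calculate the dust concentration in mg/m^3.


Convert liters to m^3: 1 m^3 = 1000 L
Concentration = mass / volume * 1000
= 12.21 / 4089.2 * 1000
= 0.002985914115 * 1000
= 2.9859 mg/m^3

2.9859 mg/m^3


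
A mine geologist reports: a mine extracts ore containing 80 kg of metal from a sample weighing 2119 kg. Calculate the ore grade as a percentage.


3.7754%

Ore grade = (metal mass / ore mass) * 100
= (80 / 2119) * 100
= 0.03775365739 * 100
= 3.7754%


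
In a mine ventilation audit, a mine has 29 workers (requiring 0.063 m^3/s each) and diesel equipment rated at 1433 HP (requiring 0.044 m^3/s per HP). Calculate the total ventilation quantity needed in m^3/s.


64.879 m^3/s

Airflow for workers:
Q_people = 29 * 0.063 = 1.827 m^3/s
Airflow for diesel equipment:
Q_diesel = 1433 * 0.044 = 63.052 m^3/s
Total ventilation:
Q_total = 1.827 + 63.052
= 64.879 m^3/s


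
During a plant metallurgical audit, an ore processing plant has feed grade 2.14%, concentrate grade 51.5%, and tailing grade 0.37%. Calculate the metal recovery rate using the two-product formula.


83.3088%

Using the two-product formula:
R = 100 * c * (f - t) / (f * (c - t))
Numerator = 100 * 51.5 * (2.14 - 0.37)
= 100 * 51.5 * 1.77
= 9115.5
Denominator = 2.14 * (51.5 - 0.37)
= 2.14 * 51.13
= 109.4182
R = 9115.5 / 109.4182
= 83.3088%


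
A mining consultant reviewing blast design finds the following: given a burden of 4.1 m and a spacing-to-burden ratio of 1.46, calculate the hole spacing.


Spacing = burden * ratio
= 4.1 * 1.46
= 5.986 m

5.986 m


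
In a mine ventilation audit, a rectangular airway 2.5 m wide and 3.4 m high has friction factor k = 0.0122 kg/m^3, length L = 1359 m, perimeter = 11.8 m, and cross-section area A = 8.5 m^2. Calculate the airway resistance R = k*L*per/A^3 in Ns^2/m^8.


0.3186 Ns^2/m^8

Compute the numerator:
k * L * per = 0.0122 * 1359 * 11.8
= 195.64164
Compute the denominator:
A^3 = 8.5^3 = 614.125
Resistance:
R = 195.64164 / 614.125
= 0.3186 Ns^2/m^8


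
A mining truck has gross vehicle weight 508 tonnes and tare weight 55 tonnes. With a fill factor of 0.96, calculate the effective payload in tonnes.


Maximum payload = gross - tare
= 508 - 55 = 453 tonnes
Effective payload = max payload * fill factor
= 453 * 0.96
= 434.88 tonnes

434.88 tonnes


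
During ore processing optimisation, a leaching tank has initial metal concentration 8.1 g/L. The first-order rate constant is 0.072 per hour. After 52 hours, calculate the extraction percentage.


97.6341%

Compute the exponent:
-k * t = -0.072 * 52 = -3.744
Remaining concentration:
C = 8.1 * exp(-3.744)
= 8.1 * 0.0236592765
= 0.1916401396 g/L
Extracted = 8.1 - 0.1916401396 = 7.90835986 g/L
Extraction % = 7.90835986 / 8.1 * 100
= 97.6341%


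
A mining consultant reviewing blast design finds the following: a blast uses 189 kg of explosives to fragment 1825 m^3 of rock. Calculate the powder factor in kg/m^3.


0.1036 kg/m^3

Powder factor = explosive mass / rock volume
= 189 / 1825
= 0.1036 kg/m^3


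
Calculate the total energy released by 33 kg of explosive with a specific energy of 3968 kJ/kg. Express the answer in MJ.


Energy = mass * specific_energy / 1000
= 33 * 3968 / 1000
= 130944 / 1000
= 130.944 MJ

130.944 MJ


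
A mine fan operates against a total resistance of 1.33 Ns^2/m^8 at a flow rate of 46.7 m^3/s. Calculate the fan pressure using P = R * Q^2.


Compute Q^2:
Q^2 = 46.7^2 = 2180.89
Compute pressure:
P = R * Q^2 = 1.33 * 2180.89
= 2900.5837 Pa

2900.5837 Pa


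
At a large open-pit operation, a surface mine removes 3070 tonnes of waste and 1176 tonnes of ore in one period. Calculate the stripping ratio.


Stripping ratio = waste tonnage / ore tonnage
= 3070 / 1176
= 2.6105

2.6105


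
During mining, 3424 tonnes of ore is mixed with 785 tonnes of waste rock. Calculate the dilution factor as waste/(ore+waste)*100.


18.6505%

Total material = ore + waste
= 3424 + 785 = 4209 tonnes
Dilution = waste / total * 100
= 785 / 4209 * 100
= 0.1865051081 * 100
= 18.6505%


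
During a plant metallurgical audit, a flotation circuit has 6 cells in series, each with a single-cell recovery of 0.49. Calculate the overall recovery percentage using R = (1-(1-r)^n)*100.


98.2404%

Complement of single-cell recovery:
1 - r = 1 - 0.49 = 0.51
Raise to power n:
(1 - r)^6 = 0.51^6 = 0.0175962878
Overall recovery:
R = (1 - 0.0175962878) * 100
= 98.2404%


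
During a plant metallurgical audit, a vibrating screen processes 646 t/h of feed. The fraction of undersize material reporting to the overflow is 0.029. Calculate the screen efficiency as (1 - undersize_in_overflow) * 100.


97.1%

Screen efficiency = (1 - fraction of undersize in overflow) * 100
= (1 - 0.029) * 100
= 0.971 * 100
= 97.1%


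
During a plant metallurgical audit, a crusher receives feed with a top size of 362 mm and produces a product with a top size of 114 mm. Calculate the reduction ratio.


3.1754

Reduction ratio = feed size / product size
= 362 / 114
= 3.1754


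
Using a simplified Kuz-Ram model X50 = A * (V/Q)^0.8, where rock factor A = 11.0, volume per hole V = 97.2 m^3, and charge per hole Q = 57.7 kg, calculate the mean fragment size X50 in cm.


16.6949 cm

Compute V/Q:
V/Q = 97.2 / 57.7 = 1.68457539
Raise to the power 0.8:
(V/Q)^0.8 = 1.68457539^0.8 = 1.517722461
Multiply by A:
X50 = 11.0 * 1.517722461
= 16.6949 cm


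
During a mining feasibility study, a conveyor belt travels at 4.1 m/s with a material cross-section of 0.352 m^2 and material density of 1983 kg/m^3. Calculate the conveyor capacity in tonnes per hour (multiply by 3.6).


10302.7162 t/h

Volumetric flow = speed * area
= 4.1 * 0.352 = 1.4432 m^3/s
Mass flow = volumetric * density
= 1.4432 * 1983 = 2861.8656 kg/s
Convert to t/h: multiply by 3.6
Capacity = 2861.8656 * 3.6
= 10302.7162 t/h


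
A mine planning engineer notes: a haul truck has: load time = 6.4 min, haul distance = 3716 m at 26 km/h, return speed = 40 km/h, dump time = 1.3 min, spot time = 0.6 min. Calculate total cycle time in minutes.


Convert haul speed to m/min: 26 * 1000/60 = 433.3333333 m/min
Haul time = 3716 / 433.3333333 = 8.575384615 min
Convert return speed to m/min: 40 * 1000/60 = 666.6666667 m/min
Return time = 3716 / 666.6666667 = 5.574 min
Total cycle time:
= 6.4 + 8.575384615 + 1.3 + 5.574 + 0.6
= 22.4494 min

22.4494 min


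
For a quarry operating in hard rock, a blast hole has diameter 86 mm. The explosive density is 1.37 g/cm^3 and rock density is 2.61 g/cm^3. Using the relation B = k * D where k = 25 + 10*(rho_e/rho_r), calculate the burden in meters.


First, compute k:
rho_e / rho_r = 1.37 / 2.61 = 0.5249042146
k = 25 + 10 * 0.5249042146 = 30.24904215
Then, compute burden:
B = k * D / 1000 = 30.24904215 * 86 / 1000
= 2601.417625 / 1000
= 2.6014 m

2.6014 m


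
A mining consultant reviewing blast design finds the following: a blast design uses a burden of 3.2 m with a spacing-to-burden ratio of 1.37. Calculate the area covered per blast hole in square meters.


First, find the spacing:
Spacing = burden * ratio = 3.2 * 1.37
= 4.384 m
Then, calculate the area:
Area = burden * spacing = 3.2 * 4.384
= 14.0288 m^2

14.0288 m^2


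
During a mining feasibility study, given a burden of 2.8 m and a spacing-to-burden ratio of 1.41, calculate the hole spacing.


Spacing = burden * ratio
= 2.8 * 1.41
= 3.948 m

3.948 m


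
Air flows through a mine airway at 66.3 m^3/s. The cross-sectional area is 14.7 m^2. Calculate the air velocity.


Velocity = flow rate / cross-sectional area
= 66.3 / 14.7
= 4.5102 m/s

4.5102 m/s


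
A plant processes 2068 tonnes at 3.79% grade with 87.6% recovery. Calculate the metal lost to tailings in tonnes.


9.7188 tonnes

Total metal in feed:
= 2068 * 3.79 / 100 = 78.3772 tonnes
Metal recovered:
= 78.3772 * 87.6 / 100 = 68.6584272 tonnes
Metal lost to tailings:
= 78.3772 - 68.6584272
= 9.7188 tonnes


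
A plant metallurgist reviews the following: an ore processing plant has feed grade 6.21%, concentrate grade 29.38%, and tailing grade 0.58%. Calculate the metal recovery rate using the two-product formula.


Using the two-product formula:
R = 100 * c * (f - t) / (f * (c - t))
Numerator = 100 * 29.38 * (6.21 - 0.58)
= 100 * 29.38 * 5.63
= 16540.94
Denominator = 6.21 * (29.38 - 0.58)
= 6.21 * 28.8
= 178.848
R = 16540.94 / 178.848
= 92.486%

92.486%


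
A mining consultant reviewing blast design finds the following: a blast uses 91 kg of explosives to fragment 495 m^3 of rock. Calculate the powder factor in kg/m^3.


Powder factor = explosive mass / rock volume
= 91 / 495
= 0.1838 kg/m^3

0.1838 kg/m^3


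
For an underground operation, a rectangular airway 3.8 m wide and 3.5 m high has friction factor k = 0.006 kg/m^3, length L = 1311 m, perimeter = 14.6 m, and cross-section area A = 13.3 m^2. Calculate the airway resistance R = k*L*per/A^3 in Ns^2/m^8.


0.0488 Ns^2/m^8

Compute the numerator:
k * L * per = 0.006 * 1311 * 14.6
= 114.8436
Compute the denominator:
A^3 = 13.3^3 = 2352.637
Resistance:
R = 114.8436 / 2352.637
= 0.0488 Ns^2/m^8


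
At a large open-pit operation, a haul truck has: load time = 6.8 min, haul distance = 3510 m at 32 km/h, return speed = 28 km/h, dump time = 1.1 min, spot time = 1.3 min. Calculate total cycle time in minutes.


23.3027 min

Convert haul speed to m/min: 32 * 1000/60 = 533.3333333 m/min
Haul time = 3510 / 533.3333333 = 6.58125 min
Convert return speed to m/min: 28 * 1000/60 = 466.6666667 m/min
Return time = 3510 / 466.6666667 = 7.521428571 min
Total cycle time:
= 6.8 + 6.58125 + 1.1 + 7.521428571 + 1.3
= 23.3027 min


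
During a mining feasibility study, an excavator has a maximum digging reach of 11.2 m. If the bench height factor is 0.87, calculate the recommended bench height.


9.744 m

Bench height = reach * factor
= 11.2 * 0.87
= 9.744 m


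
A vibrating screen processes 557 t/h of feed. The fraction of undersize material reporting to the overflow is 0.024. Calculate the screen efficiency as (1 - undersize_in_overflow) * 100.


97.6%

Screen efficiency = (1 - fraction of undersize in overflow) * 100
= (1 - 0.024) * 100
= 0.976 * 100
= 97.6%


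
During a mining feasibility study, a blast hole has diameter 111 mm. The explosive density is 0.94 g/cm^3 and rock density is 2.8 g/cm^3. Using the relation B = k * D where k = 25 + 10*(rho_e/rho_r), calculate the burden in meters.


First, compute k:
rho_e / rho_r = 0.94 / 2.8 = 0.3357142857
k = 25 + 10 * 0.3357142857 = 28.35714286
Then, compute burden:
B = k * D / 1000 = 28.35714286 * 111 / 1000
= 3147.642857 / 1000
= 3.1476 m

3.1476 m


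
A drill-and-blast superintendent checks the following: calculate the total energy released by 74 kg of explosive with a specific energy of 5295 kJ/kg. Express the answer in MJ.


391.83 MJ

Energy = mass * specific_energy / 1000
= 74 * 5295 / 1000
= 391830 / 1000
= 391.83 MJ


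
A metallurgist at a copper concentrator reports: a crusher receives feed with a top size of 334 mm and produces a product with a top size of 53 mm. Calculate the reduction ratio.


6.3019

Reduction ratio = feed size / product size
= 334 / 53
= 6.3019


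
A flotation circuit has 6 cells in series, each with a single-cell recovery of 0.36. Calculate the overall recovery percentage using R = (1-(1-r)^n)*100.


93.1281%

Complement of single-cell recovery:
1 - r = 1 - 0.36 = 0.64
Raise to power n:
(1 - r)^6 = 0.64^6 = 0.06871947674
Overall recovery:
R = (1 - 0.06871947674) * 100
= 93.1281%


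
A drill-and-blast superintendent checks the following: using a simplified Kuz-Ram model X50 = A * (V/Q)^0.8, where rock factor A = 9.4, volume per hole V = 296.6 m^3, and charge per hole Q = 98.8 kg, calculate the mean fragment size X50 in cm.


Compute V/Q:
V/Q = 296.6 / 98.8 = 3.002024291
Raise to the power 0.8:
(V/Q)^0.8 = 3.002024291^0.8 = 2.409524584
Multiply by A:
X50 = 9.4 * 2.409524584
= 22.6495 cm

22.6495 cm


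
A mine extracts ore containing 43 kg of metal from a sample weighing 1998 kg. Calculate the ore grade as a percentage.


2.1522%

Ore grade = (metal mass / ore mass) * 100
= (43 / 1998) * 100
= 0.02152152152 * 100
= 2.1522%


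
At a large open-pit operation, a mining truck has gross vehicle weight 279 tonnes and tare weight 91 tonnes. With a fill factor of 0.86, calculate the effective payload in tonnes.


Maximum payload = gross - tare
= 279 - 91 = 188 tonnes
Effective payload = max payload * fill factor
= 188 * 0.86
= 161.68 tonnes

161.68 tonnes


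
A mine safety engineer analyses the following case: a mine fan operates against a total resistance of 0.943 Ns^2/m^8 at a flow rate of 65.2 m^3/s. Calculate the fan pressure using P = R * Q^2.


Compute Q^2:
Q^2 = 65.2^2 = 4251.04
Compute pressure:
P = R * Q^2 = 0.943 * 4251.04
= 4008.7307 Pa

4008.7307 Pa


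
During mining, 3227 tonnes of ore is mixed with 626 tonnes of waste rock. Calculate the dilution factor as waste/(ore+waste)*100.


16.2471%

Total material = ore + waste
= 3227 + 626 = 3853 tonnes
Dilution = waste / total * 100
= 626 / 3853 * 100
= 0.162470802 * 100
= 16.2471%


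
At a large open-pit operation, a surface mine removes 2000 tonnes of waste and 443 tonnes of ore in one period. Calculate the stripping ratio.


4.5147

Stripping ratio = waste tonnage / ore tonnage
= 2000 / 443
= 4.5147


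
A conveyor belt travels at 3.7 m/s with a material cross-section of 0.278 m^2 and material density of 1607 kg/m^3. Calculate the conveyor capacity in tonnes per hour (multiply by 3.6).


5950.6567 t/h

Volumetric flow = speed * area
= 3.7 * 0.278 = 1.0286 m^3/s
Mass flow = volumetric * density
= 1.0286 * 1607 = 1652.9602 kg/s
Convert to t/h: multiply by 3.6
Capacity = 1652.9602 * 3.6
= 5950.6567 t/h


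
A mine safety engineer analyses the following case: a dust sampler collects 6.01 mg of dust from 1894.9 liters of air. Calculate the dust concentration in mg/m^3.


Convert liters to m^3: 1 m^3 = 1000 L
Concentration = mass / volume * 1000
= 6.01 / 1894.9 * 1000
= 0.003171671328 * 1000
= 3.1717 mg/m^3

3.1717 mg/m^3


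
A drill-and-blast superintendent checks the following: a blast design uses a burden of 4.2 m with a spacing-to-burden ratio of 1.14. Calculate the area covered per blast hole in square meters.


First, find the spacing:
Spacing = burden * ratio = 4.2 * 1.14
= 4.788 m
Then, calculate the area:
Area = burden * spacing = 4.2 * 4.788
= 20.1096 m^2

20.1096 m^2


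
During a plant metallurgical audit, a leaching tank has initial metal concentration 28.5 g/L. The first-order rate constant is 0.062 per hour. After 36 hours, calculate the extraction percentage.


Compute the exponent:
-k * t = -0.062 * 36 = -2.232
Remaining concentration:
C = 28.5 * exp(-2.232)
= 28.5 * 0.1073135882
= 3.058437263 g/L
Extracted = 28.5 - 3.058437263 = 25.44156274 g/L
Extraction % = 25.44156274 / 28.5 * 100
= 89.2686%

89.2686%


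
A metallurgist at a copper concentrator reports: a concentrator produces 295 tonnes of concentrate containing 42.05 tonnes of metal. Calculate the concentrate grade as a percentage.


14.2542%

Grade = (metal in concentrate / concentrate mass) * 100
= (42.05 / 295) * 100
= 0.1425423729 * 100
= 14.2542%


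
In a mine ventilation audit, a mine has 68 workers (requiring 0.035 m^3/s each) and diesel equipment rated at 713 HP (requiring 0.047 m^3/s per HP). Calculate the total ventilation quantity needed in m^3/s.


Airflow for workers:
Q_people = 68 * 0.035 = 2.38 m^3/s
Airflow for diesel equipment:
Q_diesel = 713 * 0.047 = 33.511 m^3/s
Total ventilation:
Q_total = 2.38 + 33.511
= 35.891 m^3/s

35.891 m^3/s


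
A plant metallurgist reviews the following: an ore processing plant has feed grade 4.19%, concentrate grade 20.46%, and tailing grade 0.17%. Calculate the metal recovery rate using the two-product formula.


Using the two-product formula:
R = 100 * c * (f - t) / (f * (c - t))
Numerator = 100 * 20.46 * (4.19 - 0.17)
= 100 * 20.46 * 4.02
= 8224.92
Denominator = 4.19 * (20.46 - 0.17)
= 4.19 * 20.29
= 85.0151
R = 8224.92 / 85.0151
= 96.7466%

96.7466%


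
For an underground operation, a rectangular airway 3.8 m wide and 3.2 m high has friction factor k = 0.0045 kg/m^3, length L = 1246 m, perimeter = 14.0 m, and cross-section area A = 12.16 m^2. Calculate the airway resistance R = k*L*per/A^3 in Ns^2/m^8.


Compute the numerator:
k * L * per = 0.0045 * 1246 * 14.0
= 78.498
Compute the denominator:
A^3 = 12.16^3 = 1798.045696
Resistance:
R = 78.498 / 1798.045696
= 0.0437 Ns^2/m^8

0.0437 Ns^2/m^8


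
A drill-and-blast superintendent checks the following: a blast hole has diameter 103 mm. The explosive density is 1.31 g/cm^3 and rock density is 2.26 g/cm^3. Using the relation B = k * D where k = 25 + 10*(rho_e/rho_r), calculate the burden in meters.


First, compute k:
rho_e / rho_r = 1.31 / 2.26 = 0.5796460177
k = 25 + 10 * 0.5796460177 = 30.79646018
Then, compute burden:
B = k * D / 1000 = 30.79646018 * 103 / 1000
= 3172.035398 / 1000
= 3.172 m

3.172 m


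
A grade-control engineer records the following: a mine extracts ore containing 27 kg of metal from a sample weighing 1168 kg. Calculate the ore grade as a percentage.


Ore grade = (metal mass / ore mass) * 100
= (27 / 1168) * 100
= 0.02311643836 * 100
= 2.3116%

2.3116%


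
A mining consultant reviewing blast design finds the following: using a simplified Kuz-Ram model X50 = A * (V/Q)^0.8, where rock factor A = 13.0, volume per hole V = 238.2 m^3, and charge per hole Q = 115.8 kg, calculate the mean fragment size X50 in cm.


Compute V/Q:
V/Q = 238.2 / 115.8 = 2.056994819
Raise to the power 0.8:
(V/Q)^0.8 = 2.056994819^0.8 = 1.780682777
Multiply by A:
X50 = 13.0 * 1.780682777
= 23.1489 cm

23.1489 cm


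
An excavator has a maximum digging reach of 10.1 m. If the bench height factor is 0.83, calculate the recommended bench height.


Bench height = reach * factor
= 10.1 * 0.83
= 8.383 m

8.383 m


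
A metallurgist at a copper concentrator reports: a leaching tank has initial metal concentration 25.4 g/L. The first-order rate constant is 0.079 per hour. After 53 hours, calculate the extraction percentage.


98.4808%

Compute the exponent:
-k * t = -0.079 * 53 = -4.187
Remaining concentration:
C = 25.4 * exp(-4.187)
= 25.4 * 0.01519179195
= 0.3858715156 g/L
Extracted = 25.4 - 0.3858715156 = 25.01412848 g/L
Extraction % = 25.01412848 / 25.4 * 100
= 98.4808%


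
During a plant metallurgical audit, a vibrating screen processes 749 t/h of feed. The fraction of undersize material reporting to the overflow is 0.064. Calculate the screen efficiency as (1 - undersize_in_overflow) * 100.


Screen efficiency = (1 - fraction of undersize in overflow) * 100
= (1 - 0.064) * 100
= 0.936 * 100
= 93.6%

93.6%


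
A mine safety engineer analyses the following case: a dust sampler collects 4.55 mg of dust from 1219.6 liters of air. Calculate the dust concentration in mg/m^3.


3.7307 mg/m^3

Convert liters to m^3: 1 m^3 = 1000 L
Concentration = mass / volume * 1000
= 4.55 / 1219.6 * 1000
= 0.003730731387 * 1000
= 3.7307 mg/m^3


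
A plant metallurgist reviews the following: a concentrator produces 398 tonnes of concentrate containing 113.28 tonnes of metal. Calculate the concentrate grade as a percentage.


28.4623%

Grade = (metal in concentrate / concentrate mass) * 100
= (113.28 / 398) * 100
= 0.2846231156 * 100
= 28.4623%


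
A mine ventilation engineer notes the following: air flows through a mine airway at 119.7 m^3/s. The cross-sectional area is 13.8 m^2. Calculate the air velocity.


Velocity = flow rate / cross-sectional area
= 119.7 / 13.8
= 8.6739 m/s

8.6739 m/s


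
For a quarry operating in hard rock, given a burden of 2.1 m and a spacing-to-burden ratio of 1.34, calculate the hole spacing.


2.814 m

Spacing = burden * ratio
= 2.1 * 1.34
= 2.814 m


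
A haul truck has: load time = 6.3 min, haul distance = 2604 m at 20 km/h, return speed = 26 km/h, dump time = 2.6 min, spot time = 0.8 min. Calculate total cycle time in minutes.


23.5212 min

Convert haul speed to m/min: 20 * 1000/60 = 333.3333333 m/min
Haul time = 2604 / 333.3333333 = 7.812 min
Convert return speed to m/min: 26 * 1000/60 = 433.3333333 m/min
Return time = 2604 / 433.3333333 = 6.009230769 min
Total cycle time:
= 6.3 + 7.812 + 2.6 + 6.009230769 + 0.8
= 23.5212 min


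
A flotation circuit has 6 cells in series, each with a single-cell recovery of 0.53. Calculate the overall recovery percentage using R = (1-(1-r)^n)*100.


Complement of single-cell recovery:
1 - r = 1 - 0.53 = 0.47
Raise to power n:
(1 - r)^6 = 0.47^6 = 0.01077921533
Overall recovery:
R = (1 - 0.01077921533) * 100
= 98.9221%

98.9221%


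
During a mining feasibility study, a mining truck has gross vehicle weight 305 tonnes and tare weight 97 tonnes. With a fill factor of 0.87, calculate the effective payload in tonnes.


Maximum payload = gross - tare
= 305 - 97 = 208 tonnes
Effective payload = max payload * fill factor
= 208 * 0.87
= 180.96 tonnes

180.96 tonnes


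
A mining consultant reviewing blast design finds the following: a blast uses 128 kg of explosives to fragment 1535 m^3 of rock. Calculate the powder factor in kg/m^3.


Powder factor = explosive mass / rock volume
= 128 / 1535
= 0.0834 kg/m^3

0.0834 kg/m^3


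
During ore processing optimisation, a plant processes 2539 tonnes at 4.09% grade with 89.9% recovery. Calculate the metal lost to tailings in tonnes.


Total metal in feed:
= 2539 * 4.09 / 100 = 103.8451 tonnes
Metal recovered:
= 103.8451 * 89.9 / 100 = 93.3567449 tonnes
Metal lost to tailings:
= 103.8451 - 93.3567449
= 10.4884 tonnes

10.4884 tonnes


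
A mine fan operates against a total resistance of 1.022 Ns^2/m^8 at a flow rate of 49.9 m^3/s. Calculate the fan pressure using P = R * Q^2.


2544.7902 Pa

Compute Q^2:
Q^2 = 49.9^2 = 2490.01
Compute pressure:
P = R * Q^2 = 1.022 * 2490.01
= 2544.7902 Pa


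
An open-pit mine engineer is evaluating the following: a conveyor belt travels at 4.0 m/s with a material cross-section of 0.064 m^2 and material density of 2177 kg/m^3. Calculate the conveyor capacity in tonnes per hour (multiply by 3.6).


2006.3232 t/h

Volumetric flow = speed * area
= 4.0 * 0.064 = 0.256 m^3/s
Mass flow = volumetric * density
= 0.256 * 2177 = 557.312 kg/s
Convert to t/h: multiply by 3.6
Capacity = 557.312 * 3.6
= 2006.3232 t/h


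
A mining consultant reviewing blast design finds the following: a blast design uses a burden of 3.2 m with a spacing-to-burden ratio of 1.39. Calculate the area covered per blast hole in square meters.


14.2336 m^2

First, find the spacing:
Spacing = burden * ratio = 3.2 * 1.39
= 4.448 m
Then, calculate the area:
Area = burden * spacing = 3.2 * 4.448
= 14.2336 m^2


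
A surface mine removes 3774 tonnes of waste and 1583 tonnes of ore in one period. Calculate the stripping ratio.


2.3841

Stripping ratio = waste tonnage / ore tonnage
= 3774 / 1583
= 2.3841


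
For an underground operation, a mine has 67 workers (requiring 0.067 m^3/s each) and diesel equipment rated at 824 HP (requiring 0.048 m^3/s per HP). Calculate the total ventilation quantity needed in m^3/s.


44.041 m^3/s

Airflow for workers:
Q_people = 67 * 0.067 = 4.489 m^3/s
Airflow for diesel equipment:
Q_diesel = 824 * 0.048 = 39.552 m^3/s
Total ventilation:
Q_total = 4.489 + 39.552
= 44.041 m^3/s


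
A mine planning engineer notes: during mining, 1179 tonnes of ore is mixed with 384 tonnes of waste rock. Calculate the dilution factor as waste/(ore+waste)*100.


Total material = ore + waste
= 1179 + 384 = 1563 tonnes
Dilution = waste / total * 100
= 384 / 1563 * 100
= 0.245681382 * 100
= 24.5681%

24.5681%


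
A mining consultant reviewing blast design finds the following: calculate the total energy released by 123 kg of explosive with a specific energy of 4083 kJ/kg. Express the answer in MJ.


502.209 MJ

Energy = mass * specific_energy / 1000
= 123 * 4083 / 1000
= 502209 / 1000
= 502.209 MJ


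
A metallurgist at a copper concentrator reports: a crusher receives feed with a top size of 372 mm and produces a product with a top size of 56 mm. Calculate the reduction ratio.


Reduction ratio = feed size / product size
= 372 / 56
= 6.6429

6.6429


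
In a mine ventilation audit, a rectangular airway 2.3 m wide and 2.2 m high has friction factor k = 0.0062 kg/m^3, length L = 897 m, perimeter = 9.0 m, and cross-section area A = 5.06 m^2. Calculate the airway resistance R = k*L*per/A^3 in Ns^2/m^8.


Compute the numerator:
k * L * per = 0.0062 * 897 * 9.0
= 50.0526
Compute the denominator:
A^3 = 5.06^3 = 129.554216
Resistance:
R = 50.0526 / 129.554216
= 0.3863 Ns^2/m^8

0.3863 Ns^2/m^8


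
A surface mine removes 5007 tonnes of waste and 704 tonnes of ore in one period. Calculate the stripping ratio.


7.1122

Stripping ratio = waste tonnage / ore tonnage
= 5007 / 704
= 7.1122


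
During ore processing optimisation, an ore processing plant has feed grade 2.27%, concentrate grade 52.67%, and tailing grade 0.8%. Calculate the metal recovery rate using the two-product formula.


Using the two-product formula:
R = 100 * c * (f - t) / (f * (c - t))
Numerator = 100 * 52.67 * (2.27 - 0.8)
= 100 * 52.67 * 1.47
= 7742.49
Denominator = 2.27 * (52.67 - 0.8)
= 2.27 * 51.87
= 117.7449
R = 7742.49 / 117.7449
= 65.7565%

65.7565%


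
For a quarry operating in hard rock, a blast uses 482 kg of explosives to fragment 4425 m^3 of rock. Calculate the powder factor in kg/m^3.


0.1089 kg/m^3

Powder factor = explosive mass / rock volume
= 482 / 4425
= 0.1089 kg/m^3


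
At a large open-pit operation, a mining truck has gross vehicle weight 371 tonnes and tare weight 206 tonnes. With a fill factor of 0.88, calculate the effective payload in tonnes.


145.2 tonnes

Maximum payload = gross - tare
= 371 - 206 = 165 tonnes
Effective payload = max payload * fill factor
= 165 * 0.88
= 145.2 tonnes


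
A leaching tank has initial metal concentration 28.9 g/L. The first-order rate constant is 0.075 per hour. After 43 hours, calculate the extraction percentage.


Compute the exponent:
-k * t = -0.075 * 43 = -3.225
Remaining concentration:
C = 28.9 * exp(-3.225)
= 28.9 * 0.03975578158
= 1.148942088 g/L
Extracted = 28.9 - 1.148942088 = 27.75105791 g/L
Extraction % = 27.75105791 / 28.9 * 100
= 96.0244%

96.0244%


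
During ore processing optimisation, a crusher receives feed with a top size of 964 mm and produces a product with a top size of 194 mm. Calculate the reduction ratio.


4.9691

Reduction ratio = feed size / product size
= 964 / 194
= 4.9691


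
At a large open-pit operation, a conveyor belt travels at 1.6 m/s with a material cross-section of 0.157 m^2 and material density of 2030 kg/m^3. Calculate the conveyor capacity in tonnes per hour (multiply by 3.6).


1835.7696 t/h

Volumetric flow = speed * area
= 1.6 * 0.157 = 0.2512 m^3/s
Mass flow = volumetric * density
= 0.2512 * 2030 = 509.936 kg/s
Convert to t/h: multiply by 3.6
Capacity = 509.936 * 3.6
= 1835.7696 t/h


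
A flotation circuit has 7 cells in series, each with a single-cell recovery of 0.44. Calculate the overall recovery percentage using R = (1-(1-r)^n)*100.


Complement of single-cell recovery:
1 - r = 1 - 0.44 = 0.56
Raise to power n:
(1 - r)^7 = 0.56^7 = 0.0172709485
Overall recovery:
R = (1 - 0.0172709485) * 100
= 98.2729%

98.2729%


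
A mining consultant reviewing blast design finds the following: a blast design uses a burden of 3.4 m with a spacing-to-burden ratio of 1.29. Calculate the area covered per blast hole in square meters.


14.9124 m^2

First, find the spacing:
Spacing = burden * ratio = 3.4 * 1.29
= 4.386 m
Then, calculate the area:
Area = burden * spacing = 3.4 * 4.386
= 14.9124 m^2


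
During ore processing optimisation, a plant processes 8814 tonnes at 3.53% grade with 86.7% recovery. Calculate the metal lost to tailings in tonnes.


41.3808 tonnes

Total metal in feed:
= 8814 * 3.53 / 100 = 311.1342 tonnes
Metal recovered:
= 311.1342 * 86.7 / 100 = 269.7533514 tonnes
Metal lost to tailings:
= 311.1342 - 269.7533514
= 41.3808 tonnes


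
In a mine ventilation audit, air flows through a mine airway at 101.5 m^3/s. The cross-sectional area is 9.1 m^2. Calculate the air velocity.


Velocity = flow rate / cross-sectional area
= 101.5 / 9.1
= 11.1538 m/s

11.1538 m/s


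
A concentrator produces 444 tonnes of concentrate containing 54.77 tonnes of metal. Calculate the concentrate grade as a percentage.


Grade = (metal in concentrate / concentrate mass) * 100
= (54.77 / 444) * 100
= 0.1233558559 * 100
= 12.3356%

12.3356%


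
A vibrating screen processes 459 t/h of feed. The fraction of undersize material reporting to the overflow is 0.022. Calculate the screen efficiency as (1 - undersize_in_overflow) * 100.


97.8%

Screen efficiency = (1 - fraction of undersize in overflow) * 100
= (1 - 0.022) * 100
= 0.978 * 100
= 97.8%


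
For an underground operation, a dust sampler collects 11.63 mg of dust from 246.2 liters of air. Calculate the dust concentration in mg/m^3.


Convert liters to m^3: 1 m^3 = 1000 L
Concentration = mass / volume * 1000
= 11.63 / 246.2 * 1000
= 0.04723801787 * 1000
= 47.238 mg/m^3

47.238 mg/m^3


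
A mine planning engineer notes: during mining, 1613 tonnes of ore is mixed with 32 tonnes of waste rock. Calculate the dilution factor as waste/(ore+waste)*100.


1.9453%

Total material = ore + waste
= 1613 + 32 = 1645 tonnes
Dilution = waste / total * 100
= 32 / 1645 * 100
= 0.01945288754 * 100
= 1.9453%


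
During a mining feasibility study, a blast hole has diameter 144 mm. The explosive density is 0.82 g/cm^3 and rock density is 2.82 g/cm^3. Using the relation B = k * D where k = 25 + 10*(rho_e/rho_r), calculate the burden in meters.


First, compute k:
rho_e / rho_r = 0.82 / 2.82 = 0.2907801418
k = 25 + 10 * 0.2907801418 = 27.90780142
Then, compute burden:
B = k * D / 1000 = 27.90780142 * 144 / 1000
= 4018.723404 / 1000
= 4.0187 m

4.0187 m


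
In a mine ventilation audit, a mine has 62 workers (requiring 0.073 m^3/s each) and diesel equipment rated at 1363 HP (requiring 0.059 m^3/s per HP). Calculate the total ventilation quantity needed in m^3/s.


Airflow for workers:
Q_people = 62 * 0.073 = 4.526 m^3/s
Airflow for diesel equipment:
Q_diesel = 1363 * 0.059 = 80.417 m^3/s
Total ventilation:
Q_total = 4.526 + 80.417
= 84.943 m^3/s

84.943 m^3/s


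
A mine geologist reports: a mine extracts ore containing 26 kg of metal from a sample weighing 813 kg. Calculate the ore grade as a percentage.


Ore grade = (metal mass / ore mass) * 100
= (26 / 813) * 100
= 0.0319803198 * 100
= 3.198%

3.198%


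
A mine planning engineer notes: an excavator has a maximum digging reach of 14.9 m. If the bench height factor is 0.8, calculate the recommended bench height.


Bench height = reach * factor
= 14.9 * 0.8
= 11.92 m

11.92 m


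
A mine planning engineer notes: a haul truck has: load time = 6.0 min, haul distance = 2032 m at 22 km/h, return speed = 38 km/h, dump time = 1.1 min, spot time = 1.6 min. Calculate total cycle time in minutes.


Convert haul speed to m/min: 22 * 1000/60 = 366.6666667 m/min
Haul time = 2032 / 366.6666667 = 5.541818182 min
Convert return speed to m/min: 38 * 1000/60 = 633.3333333 m/min
Return time = 2032 / 633.3333333 = 3.208421053 min
Total cycle time:
= 6.0 + 5.541818182 + 1.1 + 3.208421053 + 1.6
= 17.4502 min

17.4502 min


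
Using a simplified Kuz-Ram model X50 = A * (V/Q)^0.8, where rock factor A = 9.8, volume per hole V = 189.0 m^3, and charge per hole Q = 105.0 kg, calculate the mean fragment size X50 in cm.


Compute V/Q:
V/Q = 189.0 / 105.0 = 1.8
Raise to the power 0.8:
(V/Q)^0.8 = 1.8^0.8 = 1.600361165
Multiply by A:
X50 = 9.8 * 1.600361165
= 15.6835 cm

15.6835 cm


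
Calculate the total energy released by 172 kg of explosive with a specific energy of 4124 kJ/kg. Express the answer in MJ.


Energy = mass * specific_energy / 1000
= 172 * 4124 / 1000
= 709328 / 1000
= 709.328 MJ

709.328 MJ


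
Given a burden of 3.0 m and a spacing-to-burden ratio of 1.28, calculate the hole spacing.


3.84 m

Spacing = burden * ratio
= 3.0 * 1.28
= 3.84 m


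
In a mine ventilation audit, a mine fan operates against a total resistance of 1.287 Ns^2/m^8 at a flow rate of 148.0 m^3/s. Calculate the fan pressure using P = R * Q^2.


28190.448 Pa

Compute Q^2:
Q^2 = 148.0^2 = 21904.0
Compute pressure:
P = R * Q^2 = 1.287 * 21904.0
= 28190.448 Pa


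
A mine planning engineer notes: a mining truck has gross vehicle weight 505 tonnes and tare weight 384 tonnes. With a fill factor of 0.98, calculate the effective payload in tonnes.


Maximum payload = gross - tare
= 505 - 384 = 121 tonnes
Effective payload = max payload * fill factor
= 121 * 0.98
= 118.58 tonnes

118.58 tonnes


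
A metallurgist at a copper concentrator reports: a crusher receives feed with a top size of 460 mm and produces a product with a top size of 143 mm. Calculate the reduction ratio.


Reduction ratio = feed size / product size
= 460 / 143
= 3.2168

3.2168


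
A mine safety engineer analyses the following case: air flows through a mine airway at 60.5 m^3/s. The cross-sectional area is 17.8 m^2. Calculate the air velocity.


Velocity = flow rate / cross-sectional area
= 60.5 / 17.8
= 3.3989 m/s

3.3989 m/s


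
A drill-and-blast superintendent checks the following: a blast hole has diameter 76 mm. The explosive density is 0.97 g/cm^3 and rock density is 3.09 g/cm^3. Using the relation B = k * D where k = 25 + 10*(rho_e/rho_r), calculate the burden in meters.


First, compute k:
rho_e / rho_r = 0.97 / 3.09 = 0.3139158576
k = 25 + 10 * 0.3139158576 = 28.13915858
Then, compute burden:
B = k * D / 1000 = 28.13915858 * 76 / 1000
= 2138.576052 / 1000
= 2.1386 m

2.1386 m


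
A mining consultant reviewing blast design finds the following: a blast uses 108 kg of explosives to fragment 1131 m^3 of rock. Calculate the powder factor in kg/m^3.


0.0955 kg/m^3

Powder factor = explosive mass / rock volume
= 108 / 1131
= 0.0955 kg/m^3


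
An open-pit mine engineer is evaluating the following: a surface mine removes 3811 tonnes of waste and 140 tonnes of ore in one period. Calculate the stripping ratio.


27.2214

Stripping ratio = waste tonnage / ore tonnage
= 3811 / 140
= 27.2214


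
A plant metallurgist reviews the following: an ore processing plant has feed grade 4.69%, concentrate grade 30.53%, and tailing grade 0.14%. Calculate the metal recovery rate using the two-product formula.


97.4619%

Using the two-product formula:
R = 100 * c * (f - t) / (f * (c - t))
Numerator = 100 * 30.53 * (4.69 - 0.14)
= 100 * 30.53 * 4.55
= 13891.15
Denominator = 4.69 * (30.53 - 0.14)
= 4.69 * 30.39
= 142.5291
R = 13891.15 / 142.5291
= 97.4619%


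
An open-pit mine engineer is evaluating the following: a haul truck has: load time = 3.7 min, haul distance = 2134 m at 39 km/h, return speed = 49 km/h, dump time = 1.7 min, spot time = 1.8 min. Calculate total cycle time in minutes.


Convert haul speed to m/min: 39 * 1000/60 = 650 m/min
Haul time = 2134 / 650 = 3.283076923 min
Convert return speed to m/min: 49 * 1000/60 = 816.6666667 m/min
Return time = 2134 / 816.6666667 = 2.613061224 min
Total cycle time:
= 3.7 + 3.283076923 + 1.7 + 2.613061224 + 1.8
= 13.0961 min

13.0961 min


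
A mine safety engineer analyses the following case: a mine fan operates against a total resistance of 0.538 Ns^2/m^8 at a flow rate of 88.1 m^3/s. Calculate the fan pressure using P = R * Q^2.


Compute Q^2:
Q^2 = 88.1^2 = 7761.61
Compute pressure:
P = R * Q^2 = 0.538 * 7761.61
= 4175.7462 Pa

4175.7462 Pa


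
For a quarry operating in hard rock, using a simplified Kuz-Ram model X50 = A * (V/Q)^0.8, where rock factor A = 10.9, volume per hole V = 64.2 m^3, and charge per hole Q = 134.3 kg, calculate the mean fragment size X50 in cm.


Compute V/Q:
V/Q = 64.2 / 134.3 = 0.4780342517
Raise to the power 0.8:
(V/Q)^0.8 = 0.4780342517^0.8 = 0.5540732868
Multiply by A:
X50 = 10.9 * 0.5540732868
= 6.0394 cm

6.0394 cm
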